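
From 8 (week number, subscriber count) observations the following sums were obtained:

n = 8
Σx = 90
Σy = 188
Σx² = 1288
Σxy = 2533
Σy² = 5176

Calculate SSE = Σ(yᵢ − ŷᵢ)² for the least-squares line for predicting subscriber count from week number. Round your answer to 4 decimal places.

123.7931

Sxx = Σx² − (Σx)²/n = 1288 − 1012.5 = 275.5
Sxy = Σxy − (Σx)(Σy)/n = 2533 − 2115 = 418
Syy = Σy² − (Σy)²/n = 5176 − 4418 = 758
b = Sxy/Sxx = 418/275.5 = 1.517241
SSE = Syy − b·Sxy = 758 − 1.517241·418 = 123.793103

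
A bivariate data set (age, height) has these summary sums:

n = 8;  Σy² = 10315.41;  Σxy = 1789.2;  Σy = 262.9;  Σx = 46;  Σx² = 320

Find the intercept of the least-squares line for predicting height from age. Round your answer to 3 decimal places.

Sxx = Σx² − (Σx)²/n = 320 − 264.5 = 55.5
Sxy = Σxy − (Σx)(Σy)/n = 1789.2 − 1511.675 = 277.525
b = Sxy/Sxx = 277.525/55.5 = 5.000450
a = ȳ − b·x̄ = 32.8625 − 5.000450·5.75 = 4.109910

4.110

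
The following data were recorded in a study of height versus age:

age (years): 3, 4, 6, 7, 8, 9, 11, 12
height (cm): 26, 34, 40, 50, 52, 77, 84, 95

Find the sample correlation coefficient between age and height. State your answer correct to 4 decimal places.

n = 8, Σx = 60, Σy = 458, Σxy = 3977, Σx² = 520, Σy² = 30646
Sxx = Σx² − (Σx)²/n = 520 − 450 = 70
Sxy = Σxy − (Σx)(Σy)/n = 3977 − 3435 = 542
Syy = Σy² − (Σy)²/n = 30646 − 26220.5 = 4425.5
r = Sxy/√(Sxx·Syy) = 542/√(309785) = 542/556.583327 = 0.973798

0.9738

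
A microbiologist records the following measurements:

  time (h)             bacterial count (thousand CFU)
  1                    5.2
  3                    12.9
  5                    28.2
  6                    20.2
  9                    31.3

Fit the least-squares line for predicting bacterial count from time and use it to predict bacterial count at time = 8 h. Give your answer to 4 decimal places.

29.8522

n = 5, Σx = 24, Σy = 97.8, Σxy = 587.8, Σx² = 152
Sxx = Σx² − (Σx)²/n = 152 − 115.2 = 36.8
Sxy = Σxy − (Σx)(Σy)/n = 587.8 − 469.44 = 118.36
b = Sxy/Sxx = 118.36/36.8 = 3.216304
a = ȳ − b·x̄ = 19.56 − 3.216304·4.8 = 4.121739
ŷ(8) = a + b·8 = 4.121739 + 3.216304·8 = 29.852174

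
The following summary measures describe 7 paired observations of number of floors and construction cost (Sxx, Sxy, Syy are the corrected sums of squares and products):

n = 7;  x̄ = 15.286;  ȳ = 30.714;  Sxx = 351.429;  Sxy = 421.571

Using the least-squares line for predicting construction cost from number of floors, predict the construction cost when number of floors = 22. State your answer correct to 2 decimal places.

b = Sxy/Sxx = 421.571/351.429 = 1.199591
a = ȳ − b·x̄ = 30.714 − 1.199591·15.286 = 12.377055
ŷ(22) = a + b·22 = 12.377055 + 1.199591·22 = 38.768053

38.77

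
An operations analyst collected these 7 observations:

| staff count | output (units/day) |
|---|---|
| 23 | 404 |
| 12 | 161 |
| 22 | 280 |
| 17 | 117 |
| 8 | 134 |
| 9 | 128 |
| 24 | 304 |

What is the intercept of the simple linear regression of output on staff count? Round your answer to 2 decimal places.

n = 7, Σx = 115, Σy = 1528, Σxy = 28893, Σx² = 2167
Sxx = Σx² − (Σx)²/n = 2167 − 1889.285714 = 277.714286
Sxy = Σxy − (Σx)(Σy)/n = 28893 − 25102.857143 = 3790.142857
b = Sxy/Sxx = 3790.142857/277.714286 = 13.647634
a = ȳ − b·x̄ = 218.285714 − 13.647634·16.428571 = -5.925412

-5.93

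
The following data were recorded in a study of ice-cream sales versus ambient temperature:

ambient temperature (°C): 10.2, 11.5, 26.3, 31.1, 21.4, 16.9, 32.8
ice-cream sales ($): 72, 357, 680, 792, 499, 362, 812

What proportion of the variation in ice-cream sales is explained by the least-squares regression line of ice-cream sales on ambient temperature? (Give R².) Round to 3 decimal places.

0.925

n = 7, Σx = 150.2, Σy = 3574, Σxy = 90785.1, Σx² = 3714.6, Σy² = 2261686
Sxx = Σx² − (Σx)²/n = 3714.6 − 3222.862857 = 491.737143
Sxy = Σxy − (Σx)(Σy)/n = 90785.1 − 76687.828571 = 14097.271429
Syy = Σy² − (Σy)²/n = 2261686 − 1824782.285714 = 436903.714286
R² = Sxy²/(Sxx·Syy) = (14097.271429)²/(491.737143·436903.714286) = 0.925021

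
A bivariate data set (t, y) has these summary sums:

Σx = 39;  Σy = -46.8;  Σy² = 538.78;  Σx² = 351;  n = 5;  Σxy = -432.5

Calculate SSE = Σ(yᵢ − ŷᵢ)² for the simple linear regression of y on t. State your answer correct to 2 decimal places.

3.49

Sxx = Σx² − (Σx)²/n = 351 − 304.2 = 46.8
Sxy = Σxy − (Σx)(Σy)/n = -432.5 − (-365.04) = -67.46
Syy = Σy² − (Σy)²/n = 538.78 − 438.048 = 100.732
b = Sxy/Sxx = -67.46/46.8 = -1.441453
SSE = Syy − b·Sxy = 100.732 − (-1.441453)·(-67.46) = 3.491581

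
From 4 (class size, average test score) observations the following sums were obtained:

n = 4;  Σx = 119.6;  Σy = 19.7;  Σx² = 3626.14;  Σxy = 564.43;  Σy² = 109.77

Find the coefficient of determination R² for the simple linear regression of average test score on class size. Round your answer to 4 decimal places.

0.9476

Sxx = Σx² − (Σx)²/n = 3626.14 − 3576.04 = 50.1
Sxy = Σxy − (Σx)(Σy)/n = 564.43 − 589.03 = -24.6
Syy = Σy² − (Σy)²/n = 109.77 − 97.0225 = 12.7475
R² = Sxy²/(Sxx·Syy) = (-24.6)²/(50.1·12.7475) = 0.947562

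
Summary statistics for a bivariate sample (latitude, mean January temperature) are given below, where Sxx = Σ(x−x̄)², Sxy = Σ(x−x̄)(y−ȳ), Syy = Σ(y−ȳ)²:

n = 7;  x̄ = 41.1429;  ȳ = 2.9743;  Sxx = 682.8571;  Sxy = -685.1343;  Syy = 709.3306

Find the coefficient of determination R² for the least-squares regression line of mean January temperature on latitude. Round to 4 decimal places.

R² = Sxy²/(Sxx·Syy) = (-685.1343)²/(682.8571·709.3306) = 0.969110

0.9691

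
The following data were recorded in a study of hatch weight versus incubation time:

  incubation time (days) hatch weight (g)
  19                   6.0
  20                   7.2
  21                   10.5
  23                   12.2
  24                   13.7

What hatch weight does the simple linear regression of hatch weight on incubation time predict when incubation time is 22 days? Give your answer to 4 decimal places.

10.8430

n = 5, Σx = 107, Σy = 49.6, Σxy = 1087.9, Σx² = 2307
Sxx = Σx² − (Σx)²/n = 2307 − 2289.8 = 17.2
Sxy = Σxy − (Σx)(Σy)/n = 1087.9 − 1061.44 = 26.46
b = Sxy/Sxx = 26.46/17.2 = 1.538372
a = ȳ − b·x̄ = 9.92 − 1.538372·21.4 = -23.001163
ŷ(22) = a + b·22 = -23.001163 + 1.538372·22 = 10.843023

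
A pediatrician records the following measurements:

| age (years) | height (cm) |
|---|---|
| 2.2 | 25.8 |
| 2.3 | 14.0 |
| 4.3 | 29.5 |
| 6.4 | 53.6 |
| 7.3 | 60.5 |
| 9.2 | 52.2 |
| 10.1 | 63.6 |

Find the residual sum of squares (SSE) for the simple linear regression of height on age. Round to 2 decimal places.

n = 7, Σx = 41.8, Σy = 299.2, Σxy = 2123.1, Σx² = 309.52, Σy² = 15034.9
Sxx = Σx² − (Σx)²/n = 309.52 − 249.605714 = 59.914286
Sxy = Σxy − (Σx)(Σy)/n = 2123.1 − 1786.651429 = 336.448571
Syy = Σy² − (Σy)²/n = 15034.9 − 12788.662857 = 2246.237143
b = Sxy/Sxx = 336.448571/59.914286 = 5.615498
SSE = Syy − b·Sxy = 2246.237143 − 5.615498·336.448571 = 356.910752

356.91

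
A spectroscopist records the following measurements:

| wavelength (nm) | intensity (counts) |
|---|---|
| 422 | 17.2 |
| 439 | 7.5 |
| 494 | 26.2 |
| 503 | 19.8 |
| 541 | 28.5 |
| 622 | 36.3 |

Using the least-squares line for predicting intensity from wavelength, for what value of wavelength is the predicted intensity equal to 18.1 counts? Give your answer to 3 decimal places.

n = 6, Σx = 3021, Σy = 135.5, Σxy = 71450.2, Σx² = 1547415
Sxx = Σx² − (Σx)²/n = 1547415 − 1521073.5 = 26341.5
Sxy = Σxy − (Σx)(Σy)/n = 71450.2 − 68224.25 = 3225.95
b = Sxy/Sxx = 3225.95/26341.5 = 0.122466
a = ȳ − b·x̄ = 22.583333 − 0.122466·503.5 = -39.078524
Set a + b·x = 18.1: x = (18.1 − (-39.078524)) / 0.122466 = 466.891334

466.891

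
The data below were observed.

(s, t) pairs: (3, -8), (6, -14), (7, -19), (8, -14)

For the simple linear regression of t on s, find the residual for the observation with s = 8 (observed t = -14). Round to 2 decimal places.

n = 4, Σx = 24, Σy = -55, Σxy = -353, Σx² = 158
Sxx = Σx² − (Σx)²/n = 158 − 144 = 14
Sxy = Σxy − (Σx)(Σy)/n = -353 − (-330) = -23
b = Sxy/Sxx = -23/14 = -1.642857
a = ȳ − b·x̄ = -13.75 − (-1.642857)·6 = -3.892857
ŷ(8) = -3.892857 + (-1.642857)·8 = -17.035714
residual = y − ŷ = -14 − (-17.035714) = 3.035714

3.04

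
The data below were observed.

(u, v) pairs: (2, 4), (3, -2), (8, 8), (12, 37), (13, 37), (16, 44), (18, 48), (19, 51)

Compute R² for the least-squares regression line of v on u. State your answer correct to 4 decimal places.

n = 8, Σx = 91, Σy = 227, Σxy = 3528, Σx² = 1331, Σy² = 9663
Sxx = Σx² − (Σx)²/n = 1331 − 1035.125 = 295.875
Sxy = Σxy − (Σx)(Σy)/n = 3528 − 2582.125 = 945.875
Syy = Σy² − (Σy)²/n = 9663 − 6441.125 = 3221.875
R² = Sxy²/(Sxx·Syy) = (945.875)²/(295.875·3221.875) = 0.938535

0.9385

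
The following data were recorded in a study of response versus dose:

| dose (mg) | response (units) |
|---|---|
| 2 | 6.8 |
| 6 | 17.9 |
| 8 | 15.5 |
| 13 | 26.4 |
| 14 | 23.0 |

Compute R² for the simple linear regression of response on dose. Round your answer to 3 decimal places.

n = 5, Σx = 43, Σy = 89.6, Σxy = 910.2, Σx² = 469, Σy² = 1832.86
Sxx = Σx² − (Σx)²/n = 469 − 369.8 = 99.2
Sxy = Σxy − (Σx)(Σy)/n = 910.2 − 770.56 = 139.64
Syy = Σy² − (Σy)²/n = 1832.86 − 1605.632 = 227.228
R² = Sxy²/(Sxx·Syy) = (139.64)²/(99.2·227.228) = 0.865060

0.865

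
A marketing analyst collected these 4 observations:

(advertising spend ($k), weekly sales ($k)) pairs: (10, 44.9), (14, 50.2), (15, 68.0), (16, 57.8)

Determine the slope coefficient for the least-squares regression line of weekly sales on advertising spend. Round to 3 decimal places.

2.854

n = 4, Σx = 55, Σy = 220.9, Σxy = 3096.6, Σx² = 777
Sxx = Σx² − (Σx)²/n = 777 − 756.25 = 20.75
Sxy = Σxy − (Σx)(Σy)/n = 3096.6 − 3037.375 = 59.225
b = Sxy/Sxx = 59.225/20.75 = 2.854217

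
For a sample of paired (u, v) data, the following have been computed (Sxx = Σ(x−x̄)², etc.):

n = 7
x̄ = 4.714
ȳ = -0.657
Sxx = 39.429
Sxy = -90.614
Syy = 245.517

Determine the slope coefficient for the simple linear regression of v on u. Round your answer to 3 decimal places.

b = Sxy/Sxx = -90.614/39.429 = -2.298156

-2.298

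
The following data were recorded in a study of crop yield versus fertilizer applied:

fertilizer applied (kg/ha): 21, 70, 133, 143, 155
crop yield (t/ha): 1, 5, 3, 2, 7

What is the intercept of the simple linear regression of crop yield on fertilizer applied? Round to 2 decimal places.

n = 5, Σx = 522, Σy = 18, Σxy = 2141, Σx² = 67504
Sxx = Σx² − (Σx)²/n = 67504 − 54496.8 = 13007.2
Sxy = Σxy − (Σx)(Σy)/n = 2141 − 1879.2 = 261.8
b = Sxy/Sxx = 261.8/13007.2 = 0.020127
a = ȳ − b·x̄ = 3.6 − 0.020127·104.4 = 1.498708

1.50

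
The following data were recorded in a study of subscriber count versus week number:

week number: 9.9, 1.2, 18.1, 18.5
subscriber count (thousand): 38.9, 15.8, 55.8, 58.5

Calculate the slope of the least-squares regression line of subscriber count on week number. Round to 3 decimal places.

n = 4, Σx = 47.7, Σy = 169, Σxy = 2496.3, Σx² = 769.31
Sxx = Σx² − (Σx)²/n = 769.31 − 568.8225 = 200.4875
Sxy = Σxy − (Σx)(Σy)/n = 2496.3 − 2015.325 = 480.975
b = Sxy/Sxx = 480.975/200.4875 = 2.399027

2.399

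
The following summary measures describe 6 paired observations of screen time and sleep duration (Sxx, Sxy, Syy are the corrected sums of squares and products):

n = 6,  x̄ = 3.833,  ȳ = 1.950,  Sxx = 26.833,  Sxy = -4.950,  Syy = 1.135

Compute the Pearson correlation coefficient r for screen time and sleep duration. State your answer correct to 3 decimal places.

-0.897

r = Sxy/√(Sxx·Syy) = -4.95/√(30.455455) = -4.95/5.518646 = -0.896959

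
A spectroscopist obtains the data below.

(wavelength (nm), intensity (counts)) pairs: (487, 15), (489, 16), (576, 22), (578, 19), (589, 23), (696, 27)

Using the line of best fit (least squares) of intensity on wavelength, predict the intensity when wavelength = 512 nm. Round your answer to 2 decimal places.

17.10

n = 6, Σx = 3415, Σy = 122, Σxy = 71122, Σx² = 1973487
Sxx = Σx² − (Σx)²/n = 1973487 − 1943704.166667 = 29782.833333
Sxy = Σxy − (Σx)(Σy)/n = 71122 − 69438.333333 = 1683.666667
b = Sxy/Sxx = 1683.666667/29782.833333 = 0.056531
a = ȳ − b·x̄ = 20.333333 − 0.056531·569.166667 = -11.842482
ŷ(512) = a + b·512 = -11.842482 + 0.056531·512 = 17.101619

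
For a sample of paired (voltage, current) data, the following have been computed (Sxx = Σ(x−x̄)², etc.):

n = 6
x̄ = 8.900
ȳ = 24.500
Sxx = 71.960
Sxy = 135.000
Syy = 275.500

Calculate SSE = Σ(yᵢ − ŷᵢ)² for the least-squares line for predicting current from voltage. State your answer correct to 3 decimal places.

22.234

b = Sxy/Sxx = 135/71.96 = 1.876042
SSE = Syy − b·Sxy = 275.5 − 1.876042·135 = 22.234297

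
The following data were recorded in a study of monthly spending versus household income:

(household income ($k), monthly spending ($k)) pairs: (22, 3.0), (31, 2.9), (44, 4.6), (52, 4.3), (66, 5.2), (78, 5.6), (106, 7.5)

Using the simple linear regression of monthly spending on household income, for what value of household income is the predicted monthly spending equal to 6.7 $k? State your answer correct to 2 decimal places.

93.61

n = 7, Σx = 399, Σy = 33.1, Σxy = 2156.9, Σx² = 27761
Sxx = Σx² − (Σx)²/n = 27761 − 22743 = 5018
Sxy = Σxy − (Σx)(Σy)/n = 2156.9 − 1886.7 = 270.2
b = Sxy/Sxx = 270.2/5018 = 0.053846
a = ȳ − b·x̄ = 4.728571 − 0.053846·57 = 1.659341
Set a + b·x = 6.7: x = (6.7 − 1.659341) / 0.053846 = 93.612245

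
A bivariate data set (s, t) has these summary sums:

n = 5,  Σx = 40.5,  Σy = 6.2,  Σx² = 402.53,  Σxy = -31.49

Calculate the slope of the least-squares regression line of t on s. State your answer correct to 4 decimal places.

Sxx = Σx² − (Σx)²/n = 402.53 − 328.05 = 74.48
Sxy = Σxy − (Σx)(Σy)/n = -31.49 − 50.22 = -81.71
b = Sxy/Sxx = -81.71/74.48 = -1.097073

-1.0971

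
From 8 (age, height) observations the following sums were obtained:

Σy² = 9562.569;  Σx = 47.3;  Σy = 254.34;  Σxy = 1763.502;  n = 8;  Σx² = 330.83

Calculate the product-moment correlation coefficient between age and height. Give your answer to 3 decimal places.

0.945

Sxx = Σx² − (Σx)²/n = 330.83 − 279.66125 = 51.16875
Sxy = Σxy − (Σx)(Σy)/n = 1763.502 − 1503.78525 = 259.71675
Syy = Σy² − (Σy)²/n = 9562.569 − 8086.10445 = 1476.46455
r = Sxy/√(Sxx·Syy) = 259.71675/√(75548.845443) = 259.71675/274.861502 = 0.944900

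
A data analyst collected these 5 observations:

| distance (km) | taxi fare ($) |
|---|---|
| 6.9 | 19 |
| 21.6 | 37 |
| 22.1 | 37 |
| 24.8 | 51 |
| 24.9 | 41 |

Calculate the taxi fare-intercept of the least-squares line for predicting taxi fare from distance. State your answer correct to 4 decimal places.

n = 5, Σx = 100.3, Σy = 185, Σxy = 4033.7, Σx² = 2237.63
Sxx = Σx² − (Σx)²/n = 2237.63 − 2012.018 = 225.612
Sxy = Σxy − (Σx)(Σy)/n = 4033.7 − 3711.1 = 322.6
b = Sxy/Sxx = 322.6/225.612 = 1.429888
a = ȳ − b·x̄ = 37 − 1.429888·20.06 = 8.316437

8.3164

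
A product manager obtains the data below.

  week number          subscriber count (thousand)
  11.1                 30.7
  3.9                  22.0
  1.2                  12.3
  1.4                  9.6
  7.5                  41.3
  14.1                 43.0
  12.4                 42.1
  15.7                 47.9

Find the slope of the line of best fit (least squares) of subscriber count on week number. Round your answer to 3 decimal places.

2.386

n = 8, Σx = 67.3, Σy = 248.9, Σxy = 2644.89, Σx² = 797.13
Sxx = Σx² − (Σx)²/n = 797.13 − 566.16125 = 230.96875
Sxy = Σxy − (Σx)(Σy)/n = 2644.89 − 2093.87125 = 551.01875
b = Sxy/Sxx = 551.01875/230.96875 = 2.385685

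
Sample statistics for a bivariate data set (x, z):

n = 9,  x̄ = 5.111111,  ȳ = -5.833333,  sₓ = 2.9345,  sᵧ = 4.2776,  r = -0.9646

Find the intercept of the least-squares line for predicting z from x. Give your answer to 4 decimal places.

b = r · sᵧ/sₓ = -0.9646 · 4.2776/2.9345 = -1.406091
a = ȳ − b·x̄ = -5.833333 − (-1.406091)·5.111111 = 1.353352

1.3534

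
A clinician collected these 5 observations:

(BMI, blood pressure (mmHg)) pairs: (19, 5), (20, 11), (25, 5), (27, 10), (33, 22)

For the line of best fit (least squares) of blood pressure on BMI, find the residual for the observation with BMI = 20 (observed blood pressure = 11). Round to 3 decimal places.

4.932

n = 5, Σx = 124, Σy = 53, Σxy = 1436, Σx² = 3204
Sxx = Σx² − (Σx)²/n = 3204 − 3075.2 = 128.8
Sxy = Σxy − (Σx)(Σy)/n = 1436 − 1314.4 = 121.6
b = Sxy/Sxx = 121.6/128.8 = 0.944099
a = ȳ − b·x̄ = 10.6 − 0.944099·24.8 = -12.813665
ŷ(20) = -12.813665 + 0.944099·20 = 6.068323
residual = y − ŷ = 11 − 6.068323 = 4.931677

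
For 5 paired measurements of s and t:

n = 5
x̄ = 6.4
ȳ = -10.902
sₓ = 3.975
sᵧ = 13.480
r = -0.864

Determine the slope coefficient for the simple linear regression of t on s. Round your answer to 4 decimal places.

b = r · sᵧ/sₓ = -0.864 · 13.48/3.975 = -2.929992

-2.9300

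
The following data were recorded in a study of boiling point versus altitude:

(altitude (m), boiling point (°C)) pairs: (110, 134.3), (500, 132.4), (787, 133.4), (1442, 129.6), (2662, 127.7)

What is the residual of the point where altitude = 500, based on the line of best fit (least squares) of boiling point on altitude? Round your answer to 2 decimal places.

-0.66

n = 5, Σx = 5501, Σy = 657.4, Σxy = 712779.4, Σx² = 10047077
Sxx = Σx² − (Σx)²/n = 10047077 − 6052200.2 = 3994876.8
Sxy = Σxy − (Σx)(Σy)/n = 712779.4 − 723271.48 = -10492.08
b = Sxy/Sxx = -10492.08/3994876.8 = -0.002626
a = ȳ − b·x̄ = 131.48 − (-0.002626)·1100.2 = 134.369548
ŷ(500) = 134.369548 + (-0.002626)·500 = 133.056356
residual = y − ŷ = 132.4 − 133.056356 = -0.656356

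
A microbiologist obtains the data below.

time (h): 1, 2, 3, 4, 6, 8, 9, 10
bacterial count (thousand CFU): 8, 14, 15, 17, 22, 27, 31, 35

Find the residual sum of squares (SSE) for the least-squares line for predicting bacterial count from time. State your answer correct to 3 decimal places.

n = 8, Σx = 43, Σy = 169, Σxy = 1126, Σx² = 311, Σy² = 4173
Sxx = Σx² − (Σx)²/n = 311 − 231.125 = 79.875
Sxy = Σxy − (Σx)(Σy)/n = 1126 − 908.375 = 217.625
Syy = Σy² − (Σy)²/n = 4173 − 3570.125 = 602.875
b = Sxy/Sxx = 217.625/79.875 = 2.724570
SSE = Syy − b·Sxy = 602.875 − 2.724570·217.625 = 9.940532

9.941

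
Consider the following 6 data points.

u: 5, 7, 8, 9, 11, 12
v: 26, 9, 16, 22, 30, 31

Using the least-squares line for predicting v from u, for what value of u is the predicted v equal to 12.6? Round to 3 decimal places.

3.229

n = 6, Σx = 52, Σy = 134, Σxy = 1221, Σx² = 484
Sxx = Σx² − (Σx)²/n = 484 − 450.666667 = 33.333333
Sxy = Σxy − (Σx)(Σy)/n = 1221 − 1161.333333 = 59.666667
b = Sxy/Sxx = 59.666667/33.333333 = 1.79
a = ȳ − b·x̄ = 22.333333 − 1.79·8.666667 = 6.82
Set a + b·x = 12.6: x = (12.6 − 6.82) / 1.79 = 3.229050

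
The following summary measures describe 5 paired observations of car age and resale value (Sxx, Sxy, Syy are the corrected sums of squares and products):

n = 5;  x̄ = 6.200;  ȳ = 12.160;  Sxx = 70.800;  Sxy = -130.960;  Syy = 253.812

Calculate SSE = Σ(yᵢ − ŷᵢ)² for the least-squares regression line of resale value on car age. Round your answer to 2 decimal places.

b = Sxy/Sxx = -130.96/70.8 = -1.849718
SSE = Syy − b·Sxy = 253.812 − (-1.849718)·(-130.96) = 11.572994

11.57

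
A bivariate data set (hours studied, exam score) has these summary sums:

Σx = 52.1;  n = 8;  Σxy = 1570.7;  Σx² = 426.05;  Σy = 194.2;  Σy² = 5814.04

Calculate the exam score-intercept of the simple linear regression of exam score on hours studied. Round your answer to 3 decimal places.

1.305

Sxx = Σx² − (Σx)²/n = 426.05 − 339.30125 = 86.74875
Sxy = Σxy − (Σx)(Σy)/n = 1570.7 − 1264.7275 = 305.9725
b = Sxy/Sxx = 305.9725/86.74875 = 3.527111
a = ȳ − b·x̄ = 24.275 − 3.527111·6.5125 = 1.304687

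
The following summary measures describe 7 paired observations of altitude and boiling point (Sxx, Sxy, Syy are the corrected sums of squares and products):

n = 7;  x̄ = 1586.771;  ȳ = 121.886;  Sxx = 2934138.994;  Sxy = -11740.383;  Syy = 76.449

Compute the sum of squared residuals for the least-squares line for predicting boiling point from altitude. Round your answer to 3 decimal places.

29.472

b = Sxy/Sxx = -11740.383/2934138.994 = -0.004001
SSE = Syy − b·Sxy = 76.449 − (-0.004001)·(-11740.383) = 29.472155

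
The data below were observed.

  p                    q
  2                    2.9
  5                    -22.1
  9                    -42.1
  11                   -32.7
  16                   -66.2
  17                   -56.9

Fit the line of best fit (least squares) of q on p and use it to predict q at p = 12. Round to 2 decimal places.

-44.12

n = 6, Σx = 60, Σy = -217.1, Σxy = -2869.8, Σx² = 776
Sxx = Σx² − (Σx)²/n = 776 − 600 = 176
Sxy = Σxy − (Σx)(Σy)/n = -2869.8 − (-2171) = -698.8
b = Sxy/Sxx = -698.8/176 = -3.970455
a = ȳ − b·x̄ = -36.183333 − (-3.970455)·10 = 3.521212
ŷ(12) = a + b·12 = 3.521212 + (-3.970455)·12 = -44.124242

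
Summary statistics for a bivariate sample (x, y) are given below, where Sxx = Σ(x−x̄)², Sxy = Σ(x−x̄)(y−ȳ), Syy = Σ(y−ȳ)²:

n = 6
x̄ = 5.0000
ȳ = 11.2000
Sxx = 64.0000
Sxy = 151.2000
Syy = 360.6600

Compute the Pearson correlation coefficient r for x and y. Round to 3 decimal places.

r = Sxy/√(Sxx·Syy) = 151.2/√(23082.24) = 151.2/151.928404 = 0.995206

0.995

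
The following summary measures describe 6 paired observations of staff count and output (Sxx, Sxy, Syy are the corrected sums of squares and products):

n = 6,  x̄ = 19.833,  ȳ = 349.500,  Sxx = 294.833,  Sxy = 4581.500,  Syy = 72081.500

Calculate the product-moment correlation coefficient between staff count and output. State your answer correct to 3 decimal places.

0.994

r = Sxy/√(Sxx·Syy) = 4581.5/√(21252004.8895) = 4581.5/4609.989684 = 0.993820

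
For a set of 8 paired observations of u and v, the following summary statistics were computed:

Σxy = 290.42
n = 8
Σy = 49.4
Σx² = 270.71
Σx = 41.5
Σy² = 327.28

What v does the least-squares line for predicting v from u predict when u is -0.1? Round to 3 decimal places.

2.917

Sxx = Σx² − (Σx)²/n = 270.71 − 215.28125 = 55.42875
Sxy = Σxy − (Σx)(Σy)/n = 290.42 − 256.2625 = 34.1575
b = Sxy/Sxx = 34.1575/55.42875 = 0.616242
a = ȳ − b·x̄ = 6.175 − 0.616242·5.1875 = 2.978247
ŷ(-0.1) = a + b·-0.1 = 2.978247 + 0.616242·(-0.1) = 2.916623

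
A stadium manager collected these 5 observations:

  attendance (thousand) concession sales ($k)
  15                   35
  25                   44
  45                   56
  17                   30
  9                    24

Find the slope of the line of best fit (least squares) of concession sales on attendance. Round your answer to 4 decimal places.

n = 5, Σx = 111, Σy = 189, Σxy = 4871, Σx² = 3245
Sxx = Σx² − (Σx)²/n = 3245 − 2464.2 = 780.8
Sxy = Σxy − (Σx)(Σy)/n = 4871 − 4195.8 = 675.2
b = Sxy/Sxx = 675.2/780.8 = 0.864754

0.8648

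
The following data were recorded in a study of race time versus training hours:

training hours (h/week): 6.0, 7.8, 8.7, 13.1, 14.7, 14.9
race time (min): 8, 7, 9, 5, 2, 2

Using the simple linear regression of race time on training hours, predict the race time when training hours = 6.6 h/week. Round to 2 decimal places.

8.57

n = 6, Σx = 65.2, Σy = 33, Σxy = 305.6, Σx² = 782.24
Sxx = Σx² − (Σx)²/n = 782.24 − 708.506667 = 73.733333
Sxy = Σxy − (Σx)(Σy)/n = 305.6 − 358.6 = -53
b = Sxy/Sxx = -53/73.733333 = -0.718807
a = ȳ − b·x̄ = 5.5 − (-0.718807)·10.866667 = 13.311031
ŷ(6.6) = a + b·6.6 = 13.311031 + (-0.718807)·6.6 = 8.566908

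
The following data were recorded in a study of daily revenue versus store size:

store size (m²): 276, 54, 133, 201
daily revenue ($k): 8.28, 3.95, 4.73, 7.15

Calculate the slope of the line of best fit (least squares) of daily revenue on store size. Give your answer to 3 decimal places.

0.021

n = 4, Σx = 664, Σy = 24.11, Σxy = 4564.82, Σx² = 137182
Sxx = Σx² − (Σx)²/n = 137182 − 110224 = 26958
Sxy = Σxy − (Σx)(Σy)/n = 4564.82 − 4002.26 = 562.56
b = Sxy/Sxx = 562.56/26958 = 0.020868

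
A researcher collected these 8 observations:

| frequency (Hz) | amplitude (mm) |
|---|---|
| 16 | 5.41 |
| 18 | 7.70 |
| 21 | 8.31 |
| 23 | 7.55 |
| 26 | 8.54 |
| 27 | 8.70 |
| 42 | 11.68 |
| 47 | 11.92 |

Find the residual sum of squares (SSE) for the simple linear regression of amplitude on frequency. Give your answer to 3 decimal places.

2.940

n = 8, Σx = 220, Σy = 69.81, Σxy = 2081.06, Σx² = 6928, Σy² = 641.7471
Sxx = Σx² − (Σx)²/n = 6928 − 6050 = 878
Sxy = Σxy − (Σx)(Σy)/n = 2081.06 − 1919.775 = 161.285
Syy = Σy² − (Σy)²/n = 641.7471 − 609.179512 = 32.567588
b = Sxy/Sxx = 161.285/878 = 0.183696
SSE = Syy − b·Sxy = 32.567588 − 0.183696·161.285 = 2.940194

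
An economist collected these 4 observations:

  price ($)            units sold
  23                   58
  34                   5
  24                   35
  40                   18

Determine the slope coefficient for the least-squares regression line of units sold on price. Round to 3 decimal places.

n = 4, Σx = 121, Σy = 116, Σxy = 3064, Σx² = 3861
Sxx = Σx² − (Σx)²/n = 3861 − 3660.25 = 200.75
Sxy = Σxy − (Σx)(Σy)/n = 3064 − 3509 = -445
b = Sxy/Sxx = -445/200.75 = -2.216687

-2.217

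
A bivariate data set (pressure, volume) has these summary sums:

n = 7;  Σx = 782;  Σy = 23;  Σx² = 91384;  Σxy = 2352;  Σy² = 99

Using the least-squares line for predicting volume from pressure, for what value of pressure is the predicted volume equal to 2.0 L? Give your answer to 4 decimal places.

135.5059

Sxx = Σx² − (Σx)²/n = 91384 − 87360.571429 = 4023.428571
Sxy = Σxy − (Σx)(Σy)/n = 2352 − 2569.428571 = -217.428571
b = Sxy/Sxx = -217.428571/4023.428571 = -0.054041
a = ȳ − b·x̄ = 3.285714 − (-0.054041)·111.714286 = 9.322823
Set a + b·x = 2.0: x = (2.0 − 9.322823) / (-0.054041) = 135.505913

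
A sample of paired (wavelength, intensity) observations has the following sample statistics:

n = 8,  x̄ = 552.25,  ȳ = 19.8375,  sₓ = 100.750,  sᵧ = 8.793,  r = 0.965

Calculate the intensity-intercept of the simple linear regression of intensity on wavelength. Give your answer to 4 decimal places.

b = r · sᵧ/sₓ = 0.965 · 8.793/100.75 = 0.084221
a = ȳ − b·x̄ = 19.8375 − 0.084221·552.25 = -26.673434

-26.6734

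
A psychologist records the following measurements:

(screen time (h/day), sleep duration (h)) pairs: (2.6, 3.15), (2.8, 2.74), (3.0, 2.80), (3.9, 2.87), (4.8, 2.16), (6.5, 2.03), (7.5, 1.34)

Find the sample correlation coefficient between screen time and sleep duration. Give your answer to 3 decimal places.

-0.947

n = 7, Σx = 31.1, Σy = 17.09, Σxy = 69.068, Σx² = 160.35, Σy² = 44.0891
Sxx = Σx² − (Σx)²/n = 160.35 − 138.172857 = 22.177143
Sxy = Σxy − (Σx)(Σy)/n = 69.068 − 75.928429 = -6.860429
Syy = Σy² − (Σy)²/n = 44.0891 − 41.724014 = 2.365086
r = Sxy/√(Sxx·Syy) = -6.860429/√(52.450844) = -6.860429/7.242295 = -0.947273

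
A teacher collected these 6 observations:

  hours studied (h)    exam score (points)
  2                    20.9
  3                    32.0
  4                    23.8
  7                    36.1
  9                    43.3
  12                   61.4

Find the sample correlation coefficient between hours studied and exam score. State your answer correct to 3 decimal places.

0.948

n = 6, Σx = 37, Σy = 217.5, Σxy = 1612.2, Σx² = 303, Σy² = 8975.31
Sxx = Σx² − (Σx)²/n = 303 − 228.166667 = 74.833333
Sxy = Σxy − (Σx)(Σy)/n = 1612.2 − 1341.25 = 270.95
Syy = Σy² − (Σy)²/n = 8975.31 − 7884.375 = 1090.935
r = Sxy/√(Sxx·Syy) = 270.95/√(81638.3025) = 270.95/285.724172 = 0.948292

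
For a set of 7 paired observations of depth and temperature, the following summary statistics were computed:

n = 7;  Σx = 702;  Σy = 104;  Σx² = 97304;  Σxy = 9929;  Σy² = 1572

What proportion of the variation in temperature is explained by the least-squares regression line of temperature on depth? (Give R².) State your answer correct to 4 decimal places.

Sxx = Σx² − (Σx)²/n = 97304 − 70400.571429 = 26903.428571
Sxy = Σxy − (Σx)(Σy)/n = 9929 − 10429.714286 = -500.714286
Syy = Σy² − (Σy)²/n = 1572 − 1545.142857 = 26.857143
R² = Sxy²/(Sxx·Syy) = (-500.714286)²/(26903.428571·26.857143) = 0.346986

0.3470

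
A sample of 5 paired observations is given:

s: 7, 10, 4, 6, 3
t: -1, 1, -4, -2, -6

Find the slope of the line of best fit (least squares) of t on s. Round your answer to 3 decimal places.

0.967

n = 5, Σx = 30, Σy = -12, Σxy = -43, Σx² = 210
Sxx = Σx² − (Σx)²/n = 210 − 180 = 30
Sxy = Σxy − (Σx)(Σy)/n = -43 − (-72) = 29
b = Sxy/Sxx = 29/30 = 0.966667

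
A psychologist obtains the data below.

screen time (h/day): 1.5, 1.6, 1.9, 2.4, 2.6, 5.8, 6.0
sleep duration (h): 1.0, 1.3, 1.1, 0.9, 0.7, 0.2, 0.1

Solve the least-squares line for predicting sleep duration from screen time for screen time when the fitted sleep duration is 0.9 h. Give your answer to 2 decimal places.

n = 7, Σx = 21.8, Σy = 5.3, Σxy = 11.41, Σx² = 90.58
Sxx = Σx² − (Σx)²/n = 90.58 − 67.891429 = 22.688571
Sxy = Σxy − (Σx)(Σy)/n = 11.41 − 16.505714 = -5.095714
b = Sxy/Sxx = -5.095714/22.688571 = -0.224594
a = ȳ − b·x̄ = 0.757143 − (-0.224594)·3.114286 = 1.456592
Set a + b·x = 0.9: x = (0.9 − 1.456592) / (-0.224594) = 2.478217

2.48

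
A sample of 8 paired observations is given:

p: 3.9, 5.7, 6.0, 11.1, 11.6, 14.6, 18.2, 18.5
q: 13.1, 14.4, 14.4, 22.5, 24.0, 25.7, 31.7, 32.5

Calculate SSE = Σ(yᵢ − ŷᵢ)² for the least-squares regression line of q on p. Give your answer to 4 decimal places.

n = 8, Σx = 89.6, Σy = 178.3, Σxy = 2301.13, Σx² = 1228.12, Σy² = 4390.21
Sxx = Σx² − (Σx)²/n = 1228.12 − 1003.52 = 224.6
Sxy = Σxy − (Σx)(Σy)/n = 2301.13 − 1996.96 = 304.17
Syy = Σy² − (Σy)²/n = 4390.21 − 3973.86125 = 416.34875
b = Sxy/Sxx = 304.17/224.6 = 1.354274
SSE = Syy − b·Sxy = 416.34875 − 1.354274·304.17 = 4.419147

4.4191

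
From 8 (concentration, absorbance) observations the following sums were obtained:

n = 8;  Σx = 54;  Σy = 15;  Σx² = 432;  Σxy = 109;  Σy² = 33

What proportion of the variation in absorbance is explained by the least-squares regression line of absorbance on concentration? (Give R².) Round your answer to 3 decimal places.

0.183

Sxx = Σx² − (Σx)²/n = 432 − 364.5 = 67.5
Sxy = Σxy − (Σx)(Σy)/n = 109 − 101.25 = 7.75
Syy = Σy² − (Σy)²/n = 33 − 28.125 = 4.875
R² = Sxy²/(Sxx·Syy) = (7.75)²/(67.5·4.875) = 0.182526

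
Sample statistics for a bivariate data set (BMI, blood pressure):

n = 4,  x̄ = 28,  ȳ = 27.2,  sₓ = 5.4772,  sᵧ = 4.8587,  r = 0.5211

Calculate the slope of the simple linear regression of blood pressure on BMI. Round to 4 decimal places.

b = r · sᵧ/sₓ = 0.5211 · 4.8587/5.4772 = 0.462256

0.4623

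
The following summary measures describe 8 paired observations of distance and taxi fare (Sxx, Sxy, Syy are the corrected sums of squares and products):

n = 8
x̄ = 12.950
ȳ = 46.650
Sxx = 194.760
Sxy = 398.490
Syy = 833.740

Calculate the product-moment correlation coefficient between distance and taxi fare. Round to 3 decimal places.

r = Sxy/√(Sxx·Syy) = 398.49/√(162379.2024) = 398.49/402.963029 = 0.988900

0.989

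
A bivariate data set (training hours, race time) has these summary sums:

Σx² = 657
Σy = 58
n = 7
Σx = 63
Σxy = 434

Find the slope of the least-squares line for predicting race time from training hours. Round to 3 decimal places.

Sxx = Σx² − (Σx)²/n = 657 − 567 = 90
Sxy = Σxy − (Σx)(Σy)/n = 434 − 522 = -88
b = Sxy/Sxx = -88/90 = -0.977778

-0.978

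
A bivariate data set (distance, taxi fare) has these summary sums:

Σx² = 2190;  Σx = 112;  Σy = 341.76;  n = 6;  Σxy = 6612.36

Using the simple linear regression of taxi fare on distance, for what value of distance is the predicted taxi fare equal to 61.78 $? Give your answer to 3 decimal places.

Sxx = Σx² − (Σx)²/n = 2190 − 2090.666667 = 99.333333
Sxy = Σxy − (Σx)(Σy)/n = 6612.36 − 6379.52 = 232.84
b = Sxy/Sxx = 232.84/99.333333 = 2.344027
a = ȳ − b·x̄ = 56.96 − 2.344027·18.666667 = 13.204832
Set a + b·x = 61.78: x = (61.78 − 13.204832) / 2.344027 = 20.722957

20.723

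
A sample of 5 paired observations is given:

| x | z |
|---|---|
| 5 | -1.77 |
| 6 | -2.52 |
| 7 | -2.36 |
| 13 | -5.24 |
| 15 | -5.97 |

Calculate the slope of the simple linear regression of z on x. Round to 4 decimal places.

n = 5, Σx = 46, Σy = -17.86, Σxy = -198.16, Σx² = 504
Sxx = Σx² − (Σx)²/n = 504 − 423.2 = 80.8
Sxy = Σxy − (Σx)(Σy)/n = -198.16 − (-164.312) = -33.848
b = Sxy/Sxx = -33.848/80.8 = -0.418911

-0.4189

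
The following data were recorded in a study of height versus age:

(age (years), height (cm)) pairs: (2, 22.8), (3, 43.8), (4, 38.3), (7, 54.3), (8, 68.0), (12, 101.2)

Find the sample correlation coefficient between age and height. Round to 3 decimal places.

0.973

n = 6, Σx = 36, Σy = 328.4, Σxy = 2468.7, Σx² = 286, Σy² = 21719.1
Sxx = Σx² − (Σx)²/n = 286 − 216 = 70
Sxy = Σxy − (Σx)(Σy)/n = 2468.7 − 1970.4 = 498.3
Syy = Σy² − (Σy)²/n = 21719.1 − 17974.426667 = 3744.673333
r = Sxy/√(Sxx·Syy) = 498.3/√(262127.133333) = 498.3/511.983528 = 0.973273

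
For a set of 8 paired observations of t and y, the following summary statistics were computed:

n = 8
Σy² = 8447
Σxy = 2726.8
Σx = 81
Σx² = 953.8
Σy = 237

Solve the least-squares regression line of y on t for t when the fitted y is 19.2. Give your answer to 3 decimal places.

Sxx = Σx² − (Σx)²/n = 953.8 − 820.125 = 133.675
Sxy = Σxy − (Σx)(Σy)/n = 2726.8 − 2399.625 = 327.175
b = Sxy/Sxx = 327.175/133.675 = 2.447541
a = ȳ − b·x̄ = 29.625 − 2.447541·10.125 = 4.843651
Set a + b·x = 19.2: x = (19.2 − 4.843651) / 2.447541 = 5.865622

5.866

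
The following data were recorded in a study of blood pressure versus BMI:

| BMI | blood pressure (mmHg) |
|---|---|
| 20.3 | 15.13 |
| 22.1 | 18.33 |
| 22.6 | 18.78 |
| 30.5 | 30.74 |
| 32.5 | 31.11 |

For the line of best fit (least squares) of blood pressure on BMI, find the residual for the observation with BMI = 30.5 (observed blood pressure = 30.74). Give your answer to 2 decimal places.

1.25

n = 5, Σx = 128, Σy = 114.09, Σxy = 3085.305, Σx² = 3397.76
Sxx = Σx² − (Σx)²/n = 3397.76 − 3276.8 = 120.96
Sxy = Σxy − (Σx)(Σy)/n = 3085.305 − 2920.704 = 164.601
b = Sxy/Sxx = 164.601/120.96 = 1.360789
a = ȳ − b·x̄ = 22.818 − 1.360789·25.6 = -12.018190
ŷ(30.5) = -12.018190 + 1.360789·30.5 = 29.485865
residual = y − ŷ = 30.74 − 29.485865 = 1.254135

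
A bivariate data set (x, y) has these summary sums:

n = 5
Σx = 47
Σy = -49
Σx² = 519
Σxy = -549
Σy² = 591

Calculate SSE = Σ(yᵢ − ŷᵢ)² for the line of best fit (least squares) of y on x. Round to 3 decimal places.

9.575

Sxx = Σx² − (Σx)²/n = 519 − 441.8 = 77.2
Sxy = Σxy − (Σx)(Σy)/n = -549 − (-460.6) = -88.4
Syy = Σy² − (Σy)²/n = 591 − 480.2 = 110.8
b = Sxy/Sxx = -88.4/77.2 = -1.145078
SSE = Syy − b·Sxy = 110.8 − (-1.145078)·(-88.4) = 9.575130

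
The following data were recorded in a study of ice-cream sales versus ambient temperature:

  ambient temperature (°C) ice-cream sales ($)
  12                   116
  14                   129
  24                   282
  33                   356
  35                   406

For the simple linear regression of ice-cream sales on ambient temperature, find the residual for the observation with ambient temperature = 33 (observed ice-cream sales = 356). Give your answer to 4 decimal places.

-18.0036

n = 5, Σx = 118, Σy = 1289, Σxy = 35924, Σx² = 3230
Sxx = Σx² − (Σx)²/n = 3230 − 2784.8 = 445.2
Sxy = Σxy − (Σx)(Σy)/n = 35924 − 30420.4 = 5503.6
b = Sxy/Sxx = 5503.6/445.2 = 12.362084
a = ȳ − b·x̄ = 257.8 − 12.362084·23.6 = -33.945193
ŷ(33) = -33.945193 + 12.362084·33 = 374.003594
residual = y − ŷ = 356 − 374.003594 = -18.003594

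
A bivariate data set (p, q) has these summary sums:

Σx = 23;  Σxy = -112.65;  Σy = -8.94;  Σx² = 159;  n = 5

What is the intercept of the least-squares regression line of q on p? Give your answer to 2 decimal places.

4.40

Sxx = Σx² − (Σx)²/n = 159 − 105.8 = 53.2
Sxy = Σxy − (Σx)(Σy)/n = -112.65 − (-41.124) = -71.526
b = Sxy/Sxx = -71.526/53.2 = -1.344474
a = ȳ − b·x̄ = -1.788 − (-1.344474)·4.6 = 4.396579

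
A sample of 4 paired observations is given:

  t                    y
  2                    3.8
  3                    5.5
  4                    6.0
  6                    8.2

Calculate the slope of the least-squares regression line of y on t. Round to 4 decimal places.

n = 4, Σx = 15, Σy = 23.5, Σxy = 97.3, Σx² = 65
Sxx = Σx² − (Σx)²/n = 65 − 56.25 = 8.75
Sxy = Σxy − (Σx)(Σy)/n = 97.3 − 88.125 = 9.175
b = Sxy/Sxx = 9.175/8.75 = 1.048571

1.0486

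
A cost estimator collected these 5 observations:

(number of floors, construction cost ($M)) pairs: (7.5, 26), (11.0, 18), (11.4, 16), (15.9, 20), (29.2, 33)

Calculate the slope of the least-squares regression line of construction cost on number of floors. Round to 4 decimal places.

n = 5, Σx = 75, Σy = 113, Σxy = 1857, Σx² = 1412.66
Sxx = Σx² − (Σx)²/n = 1412.66 − 1125 = 287.66
Sxy = Σxy − (Σx)(Σy)/n = 1857 − 1695 = 162
b = Sxy/Sxx = 162/287.66 = 0.563165

0.5632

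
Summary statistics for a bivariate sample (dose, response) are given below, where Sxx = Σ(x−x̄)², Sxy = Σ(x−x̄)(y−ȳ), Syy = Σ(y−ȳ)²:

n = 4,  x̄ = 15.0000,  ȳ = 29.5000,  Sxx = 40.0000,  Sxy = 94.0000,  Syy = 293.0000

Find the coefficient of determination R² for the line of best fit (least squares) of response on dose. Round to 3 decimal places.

0.754

R² = Sxy²/(Sxx·Syy) = (94)²/(40·293) = 0.753925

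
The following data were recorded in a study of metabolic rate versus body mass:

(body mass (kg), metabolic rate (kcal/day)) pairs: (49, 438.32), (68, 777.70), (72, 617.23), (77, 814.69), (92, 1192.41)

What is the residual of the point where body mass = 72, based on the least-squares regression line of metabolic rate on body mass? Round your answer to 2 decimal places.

-157.55

n = 5, Σx = 358, Σy = 3840.35, Σxy = 291234.69, Σx² = 26602
Sxx = Σx² − (Σx)²/n = 26602 − 25632.8 = 969.2
Sxy = Σxy − (Σx)(Σy)/n = 291234.69 − 274969.06 = 16265.63
b = Sxy/Sxx = 16265.63/969.2 = 16.782532
a = ȳ − b·x̄ = 768.07 − 16.782532·71.6 = -433.559290
ŷ(72) = -433.559290 + 16.782532·72 = 774.783013
residual = y − ŷ = 617.23 − 774.783013 = -157.553013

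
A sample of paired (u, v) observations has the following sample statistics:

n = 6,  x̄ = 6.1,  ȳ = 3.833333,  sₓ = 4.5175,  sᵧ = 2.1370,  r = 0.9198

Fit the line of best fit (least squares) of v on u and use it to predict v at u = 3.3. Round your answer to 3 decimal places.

2.615

b = r · sᵧ/sₓ = 0.9198 · 2.137/4.5175 = 0.435111
a = ȳ − b·x̄ = 3.833333 − 0.435111·6.1 = 1.179158
ŷ(3.3) = a + b·3.3 = 1.179158 + 0.435111·3.3 = 2.615023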